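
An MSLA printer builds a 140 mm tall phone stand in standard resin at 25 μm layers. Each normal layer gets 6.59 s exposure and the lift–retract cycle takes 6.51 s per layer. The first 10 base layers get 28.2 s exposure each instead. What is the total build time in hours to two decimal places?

20.44 hours

Layers = ⌈140/0.025⌉ = 5600.
Base layers = 10 × (28.2 + 6.51) = 347.1 s.
Remaining layers: 5590 × (6.59 + 6.51) → 73229 s.
Total = 347.1 + 73229 = 73576.1 s = 20.44 hours.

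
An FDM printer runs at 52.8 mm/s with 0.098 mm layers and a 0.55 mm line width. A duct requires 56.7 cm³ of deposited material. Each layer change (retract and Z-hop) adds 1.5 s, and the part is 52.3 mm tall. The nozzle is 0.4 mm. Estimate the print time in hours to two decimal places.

5.76 hours

Line area = 0.098 × 0.55 = 0.0539 mm².
Total extruded path = 56700/0.0539 = 1051948.1 mm.
Print-move time = 1051948.1 / 52.8, so 19923.3 s.
Layer count = ceil(52.3 / 0.098) = 534.
Layer-change overhead = 534 × 1.5, so 801 s.
Total = 19923.3 + 801 = 20724.3 s = 5.76 hours.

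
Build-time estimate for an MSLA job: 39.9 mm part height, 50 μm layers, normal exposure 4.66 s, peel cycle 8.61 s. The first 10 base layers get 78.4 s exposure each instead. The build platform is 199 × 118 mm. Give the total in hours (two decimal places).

Layer count = ceil(39.9 / 0.05) = 798.
Burn-in layers = 10 × (78.4 + 8.61) = 870.1 s.
Remaining layers = 788 × (4.66 + 8.61), so 10456.76 s.
Sum: 870.1 + 10456.76 = 11326.86 s → 3.15 hours.

3.15 hours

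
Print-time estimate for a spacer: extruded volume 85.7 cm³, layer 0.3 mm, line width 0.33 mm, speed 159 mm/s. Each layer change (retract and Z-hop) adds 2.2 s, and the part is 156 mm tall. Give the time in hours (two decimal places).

Extrusion cross-section = 0.3 × 0.33 = 0.099 mm².
Toolpath length = 85.7 cm³ / 0.099 mm² = 85700 / 0.099 = 865656.6 mm.
Print-move time: 865656.6 / 159 → 5444.4 s.
Layer count = ceil(156 / 0.3) = 520.
Z-hop total = 520 × 2.2 = 1144 s.
Total = 5444.4 + 1144 = 6588.4 s = 1.83 hours.

1.83 hours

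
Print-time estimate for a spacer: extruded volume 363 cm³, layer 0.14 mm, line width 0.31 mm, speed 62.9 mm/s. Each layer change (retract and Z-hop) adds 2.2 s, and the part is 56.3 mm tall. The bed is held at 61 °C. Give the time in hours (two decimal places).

Bead cross-section: 0.14 × 0.31 → 0.0434 mm².
Total extruded path = 363000/0.0434 = 8364055.3 mm.
Time extruding: 8364055.3 / 62.9 → 132973.9 s.
Layers = ⌈56.3/0.14⌉ = 403.
Z-hop total = 403 × 2.2 = 886.6 s.
Total = 132973.9 + 886.6 = 133860.5 s = 37.18 hours.

37.18 hours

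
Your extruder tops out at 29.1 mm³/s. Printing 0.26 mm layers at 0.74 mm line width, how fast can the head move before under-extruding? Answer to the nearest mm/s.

Bead cross-section: 0.26 × 0.74 → 0.1924 mm².
Max speed = 29.1 / 0.1924 = 151.25 ≈ 151 mm/s.

151 mm/s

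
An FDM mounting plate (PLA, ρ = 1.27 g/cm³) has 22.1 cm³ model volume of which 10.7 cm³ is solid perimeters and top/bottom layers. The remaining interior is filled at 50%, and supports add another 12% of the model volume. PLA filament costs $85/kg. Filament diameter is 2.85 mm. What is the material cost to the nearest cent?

$2.06

Interior volume = 22.1 − 10.7, so 11.4 cm³.
Deposited infill: 0.50 × 11.4 → 5.7 cm³.
Support = 0.12 × 22.1, so 2.652 cm³.
Total printed volume = 10.7 + 5.7 + 2.652 = 19.052 cm³.
Mass = 19.052 × 1.27, so 24.19604 g.
Cost = 24.19604 g / 1000 × $85/kg = $2.06.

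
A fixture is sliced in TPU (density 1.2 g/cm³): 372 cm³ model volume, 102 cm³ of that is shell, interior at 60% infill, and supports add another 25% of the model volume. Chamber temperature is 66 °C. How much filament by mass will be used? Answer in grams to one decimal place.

428.4 g

Infill region = 372 − 102 = 270 cm³.
Deposited infill = 0.60 × 270, so 162 cm³.
Support: 0.25 × 372 → 93 cm³.
Deposited volume = 102 + 162 + 93 = 357 cm³.
Mass = 357 × 1.2, so 428.4 g.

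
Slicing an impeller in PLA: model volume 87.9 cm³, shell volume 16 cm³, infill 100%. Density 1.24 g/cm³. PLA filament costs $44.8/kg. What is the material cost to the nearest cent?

Volume inside the shell: 87.9 − 16 → 71.9 cm³.
Infill deposited: 1.00 × 71.9 → 71.9 cm³.
Total extruded: 16 + 71.9 → 87.9 cm³.
Mass = 87.9 × 1.24 = 108.996 g.
At $44.8/kg: 108.996/1000 × 44.8 = $4.88.

$4.88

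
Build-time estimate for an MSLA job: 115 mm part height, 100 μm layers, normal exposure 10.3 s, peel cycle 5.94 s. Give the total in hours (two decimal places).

5.19 hours

Layer count = ceil(115 / 0.1) = 1150.
Each layer takes: 10.3 + 5.94 → 16.24 s.
Build time: 1150 × 16.24 s = 18676 s, i.e. 5.19 hours.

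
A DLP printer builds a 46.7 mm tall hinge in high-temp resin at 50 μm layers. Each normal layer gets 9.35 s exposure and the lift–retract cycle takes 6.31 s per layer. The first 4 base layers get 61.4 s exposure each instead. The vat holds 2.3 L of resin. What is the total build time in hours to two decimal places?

4.12 hours

Number of layers: 46.7 / 0.05 → 934 (rounded up).
Bottom layers = 4 × (61.4 + 6.31), so 270.84 s.
Normal layers = 930 × (9.35 + 6.31), so 14563.8 s.
Total = 270.84 + 14563.8 = 14834.64 s = 4.12 hours.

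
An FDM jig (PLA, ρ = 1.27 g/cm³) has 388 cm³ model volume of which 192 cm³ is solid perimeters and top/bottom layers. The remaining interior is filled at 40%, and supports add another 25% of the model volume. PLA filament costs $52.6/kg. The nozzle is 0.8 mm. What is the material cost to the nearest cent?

Infill region = 388 − 192 = 196 cm³.
Infill volume: 0.40 × 196 → 78.4 cm³.
Support = 0.25 × 388 = 97 cm³.
Deposited volume: 192 + 78.4 + 97 → 367.4 cm³.
Mass: 367.4 × 1.27 → 466.598 g.
Cost = 466.598 g / 1000 × $52.6/kg = $24.54.

$24.54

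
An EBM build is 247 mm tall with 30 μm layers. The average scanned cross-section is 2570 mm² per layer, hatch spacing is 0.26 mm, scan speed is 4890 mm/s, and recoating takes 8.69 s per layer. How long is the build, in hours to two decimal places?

24.50 hours

Number of layers: 247 / 0.03 → 8234 (rounded up).
Scan path per layer = 2570 / 0.26, so 9884.6 mm.
Scan time per layer = 9884.6 / 4890 = 2.0214 s.
Per-layer time = 2.0214 + 8.69, so 10.7114 s.
Build time = 8234 × 10.7114 = 88197.6676 s = 24.50 hours.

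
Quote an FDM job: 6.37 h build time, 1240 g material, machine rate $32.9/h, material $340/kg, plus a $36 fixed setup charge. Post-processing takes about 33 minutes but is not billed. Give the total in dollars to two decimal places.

$667.17

Machine-time cost = 32.9 × 6.37 = $209.573.
Material cost = 340 × 1240/1000, so $421.60.
Adding setup: 209.573 + 421.60 + 36 → 667.173 ≈ $667.17.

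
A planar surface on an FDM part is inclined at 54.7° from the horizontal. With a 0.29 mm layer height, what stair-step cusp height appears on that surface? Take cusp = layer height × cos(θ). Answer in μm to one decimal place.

167.6 μm

cos(54.7°) = 0.5779, so cusp = 0.29 × 0.5779 = 0.167591 mm → 167.6 μm.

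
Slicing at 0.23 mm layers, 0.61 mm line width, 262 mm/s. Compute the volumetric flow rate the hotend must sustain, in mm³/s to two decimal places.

36.76

Extrusion cross-section = 0.23 × 0.61, so 0.1403 mm².
Volumetric flow = 262 × 0.1403 = 36.76 mm³/s.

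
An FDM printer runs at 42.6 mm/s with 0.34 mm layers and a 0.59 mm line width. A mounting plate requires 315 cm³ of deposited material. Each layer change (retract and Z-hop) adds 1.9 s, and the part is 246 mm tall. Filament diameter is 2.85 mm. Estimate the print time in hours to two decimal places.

Line area = 0.34 × 0.59, so 0.2006 mm².
Total extruded path = 315000/0.2006 = 1570289.1 mm.
Print-move time = 1570289.1 / 42.6, so 36861.2 s.
Layers = ⌈246/0.34⌉ = 724.
Z-hop total = 724 × 1.9 = 1375.6 s.
Total = 36861.2 + 1375.6 = 38236.8 s = 10.62 hours.

10.62 hours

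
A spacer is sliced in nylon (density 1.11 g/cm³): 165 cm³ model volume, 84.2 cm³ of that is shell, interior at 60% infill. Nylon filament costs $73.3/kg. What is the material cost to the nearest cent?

Interior volume = 165 − 84.2 = 80.8 cm³.
Deposited infill = 0.60 × 80.8, so 48.48 cm³.
Total printed volume = 84.2 + 48.48, so 132.68 cm³.
Mass = 132.68 × 1.11, so 147.2748 g.
Cost = 147.2748 g / 1000 × $73.3/kg = $10.80.

$10.80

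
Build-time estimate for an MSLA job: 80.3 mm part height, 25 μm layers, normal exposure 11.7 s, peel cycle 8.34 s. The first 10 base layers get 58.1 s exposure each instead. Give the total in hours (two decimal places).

Layer count = ceil(80.3 / 0.025) = 3212.
Bottom layers = 10 × (58.1 + 8.34) = 664.4 s.
Normal layers = 3202 × (11.7 + 8.34), so 64168.08 s.
Sum: 664.4 + 64168.08 = 64832.48 s → 18.01 hours.

18.01 hours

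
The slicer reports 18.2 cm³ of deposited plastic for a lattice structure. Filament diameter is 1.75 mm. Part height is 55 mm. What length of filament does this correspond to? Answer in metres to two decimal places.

A = π r² = π × 0.875² = 2.4053 mm².
L = 18200 mm³ / 2.4053 mm² = 7566.62 mm, i.e. 7.57 m.

7.57 m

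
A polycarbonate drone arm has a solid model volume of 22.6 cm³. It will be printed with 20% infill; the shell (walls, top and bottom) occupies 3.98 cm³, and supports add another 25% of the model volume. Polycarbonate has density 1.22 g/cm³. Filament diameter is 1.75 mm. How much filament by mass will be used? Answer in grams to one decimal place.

Volume inside the shell = 22.6 − 3.98, so 18.62 cm³.
Infill volume = 0.20 × 18.62, so 3.724 cm³.
Support = 0.25 × 22.6, so 5.65 cm³.
Deposited volume = 3.98 + 3.724 + 5.65, so 13.354 cm³.
Mass: 13.354 × 1.22 → 16.29188 g.

16.3 g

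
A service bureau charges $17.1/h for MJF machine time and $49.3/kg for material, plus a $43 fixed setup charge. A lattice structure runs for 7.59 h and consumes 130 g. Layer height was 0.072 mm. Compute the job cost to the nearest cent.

Machine-time cost = 17.1 × 7.59, so $129.789.
Material cost = 49.3 × 130/1000 = $6.409.
Total = 129.789 + 6.409 + 43 = 179.198 ≈ $179.20.

$179.20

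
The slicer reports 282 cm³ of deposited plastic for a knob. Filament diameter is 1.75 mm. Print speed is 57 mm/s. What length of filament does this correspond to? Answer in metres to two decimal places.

117.24 m

Cross-section of 1.75 mm filament: π·(1.75/2)² = 2.4053 mm².
Length = 282 cm³ / 2.4053 mm² = 282000 / 2.4053 = 117241.09 mm = 117.24 m.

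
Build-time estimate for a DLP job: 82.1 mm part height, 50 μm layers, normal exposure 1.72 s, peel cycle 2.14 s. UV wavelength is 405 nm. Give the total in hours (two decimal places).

Number of layers: 82.1 / 0.05 → 1642 (rounded up).
Per-layer time = 1.72 + 2.14 = 3.86 s.
Build time: 1642 × 3.86 s = 6338.12 s, i.e. 1.76 hours.

1.76 hours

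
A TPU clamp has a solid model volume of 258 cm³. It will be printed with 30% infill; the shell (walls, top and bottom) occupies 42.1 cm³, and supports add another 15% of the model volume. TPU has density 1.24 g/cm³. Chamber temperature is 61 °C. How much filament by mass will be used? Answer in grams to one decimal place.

Volume inside the shell: 258 − 42.1 → 215.9 cm³.
Deposited infill: 0.30 × 215.9 → 64.77 cm³.
Support: 0.15 × 258 → 38.7 cm³.
Total extruded = 42.1 + 64.77 + 38.7, so 145.57 cm³.
Mass = 145.57 × 1.24 = 180.5068 g.

180.5 g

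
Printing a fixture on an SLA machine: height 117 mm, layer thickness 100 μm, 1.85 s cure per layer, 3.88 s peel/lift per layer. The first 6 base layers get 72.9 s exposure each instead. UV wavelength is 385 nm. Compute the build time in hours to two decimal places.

1.98 hours

Layer count = ceil(117 / 0.1) = 1170.
Bottom layers = 6 × (72.9 + 3.88), so 460.68 s.
Normal layers = 1164 × (1.85 + 3.88), so 6669.72 s.
Sum: 460.68 + 6669.72 = 7130.4 s → 1.98 hours.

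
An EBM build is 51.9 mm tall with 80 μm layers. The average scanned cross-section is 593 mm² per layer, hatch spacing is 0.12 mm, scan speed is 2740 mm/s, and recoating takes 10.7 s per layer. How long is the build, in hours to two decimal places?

2.25 hours

Layers = ⌈51.9/0.08⌉ = 649.
Hatch length per layer = 593 / 0.12, so 4941.7 mm.
Scan time per layer = 4941.7 / 2740, so 1.8035 s.
Layer cycle = 1.8035 + 10.7 = 12.5035 s.
Total: 649 × 12.5035 s = 8114.7715 s → 2.25 hours.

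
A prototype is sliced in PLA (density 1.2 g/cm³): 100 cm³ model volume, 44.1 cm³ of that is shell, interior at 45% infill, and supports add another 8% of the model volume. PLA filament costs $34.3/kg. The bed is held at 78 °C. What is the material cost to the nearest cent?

Volume inside the shell = 100 − 44.1, so 55.9 cm³.
Deposited infill = 0.45 × 55.9, so 25.155 cm³.
Support = 0.08 × 100, so 8 cm³.
Deposited volume = 44.1 + 25.155 + 8 = 77.255 cm³.
Mass: 77.255 × 1.2 → 92.706 g.
At $34.3/kg: 92.706/1000 × 34.3 = $3.18.

$3.18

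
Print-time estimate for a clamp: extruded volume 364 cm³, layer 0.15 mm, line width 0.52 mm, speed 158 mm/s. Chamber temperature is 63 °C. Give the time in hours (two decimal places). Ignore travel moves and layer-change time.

Line area = 0.15 × 0.52 = 0.078 mm².
Toolpath length = 364 cm³ / 0.078 mm² = 364000 / 0.078 = 4666666.7 mm.
Time extruding: 4666666.7 / 158 → 29535.9 s.
That's 29535.9 s → 8.20 hours.

8.20 hours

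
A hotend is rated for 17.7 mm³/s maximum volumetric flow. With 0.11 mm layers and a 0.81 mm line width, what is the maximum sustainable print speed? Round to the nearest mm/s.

199 mm/s

Extrusion cross-section = 0.11 × 0.81, so 0.0891 mm².
v_max = Q/A = 17.7/0.0891 = 198.65 mm/s → 199 mm/s.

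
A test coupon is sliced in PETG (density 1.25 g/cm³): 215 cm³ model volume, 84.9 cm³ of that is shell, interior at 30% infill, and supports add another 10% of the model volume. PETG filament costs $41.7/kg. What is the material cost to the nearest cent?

Infill region: 215 − 84.9 → 130.1 cm³.
Infill volume: 0.30 × 130.1 → 39.03 cm³.
Support: 0.10 × 215 → 21.5 cm³.
Deposited volume = 84.9 + 39.03 + 21.5, so 145.43 cm³.
Mass = 145.43 × 1.25 = 181.7875 g.
At $41.7/kg: 181.7875/1000 × 41.7 = $7.58.

$7.58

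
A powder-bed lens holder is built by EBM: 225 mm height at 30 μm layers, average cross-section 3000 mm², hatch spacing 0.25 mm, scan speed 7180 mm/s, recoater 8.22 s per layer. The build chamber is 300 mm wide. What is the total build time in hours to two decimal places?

20.61 hours

Number of layers: 225 / 0.03 → 7500 (rounded up).
Hatch length per layer = 3000 / 0.25 = 12000 mm.
Per-layer scan time = 12000 / 7180, so 1.6713 s.
Per-layer time = 1.6713 + 8.22, so 9.8913 s.
7500 layers × 9.8913 s/layer = 74184.75 s, i.e. 20.61 hours.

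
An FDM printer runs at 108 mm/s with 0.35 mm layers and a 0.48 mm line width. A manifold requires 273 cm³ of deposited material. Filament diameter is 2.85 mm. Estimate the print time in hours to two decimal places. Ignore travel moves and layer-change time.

Extrusion cross-section = 0.35 × 0.48, so 0.168 mm².
Total extruded path = 273000/0.168 = 1625000 mm.
Extrusion time = 1625000 / 108, so 15046.3 s.
That's 15046.3 s → 4.18 hours.

4.18 hours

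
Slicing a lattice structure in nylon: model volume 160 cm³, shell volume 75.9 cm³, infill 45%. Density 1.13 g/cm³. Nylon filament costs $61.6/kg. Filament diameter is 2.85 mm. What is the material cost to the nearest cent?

Volume inside the shell = 160 − 75.9, so 84.1 cm³.
Infill deposited = 0.45 × 84.1, so 37.845 cm³.
Total printed volume: 75.9 + 37.845 → 113.745 cm³.
Mass = 113.745 × 1.13 = 128.53185 g.
At $61.6/kg: 128.53185/1000 × 61.6 = $7.92.

$7.92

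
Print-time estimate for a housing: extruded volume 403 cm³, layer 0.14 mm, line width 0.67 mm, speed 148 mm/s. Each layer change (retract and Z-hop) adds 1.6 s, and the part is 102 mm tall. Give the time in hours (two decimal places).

Bead cross-section: 0.14 × 0.67 → 0.0938 mm².
Path length: 403000 mm³ / 0.0938 mm² → 4296375.3 mm.
Print-move time: 4296375.3 / 148 → 29029.6 s.
Layers = ⌈102/0.14⌉ = 729.
Z-hop total = 729 × 1.6, so 1166.4 s.
Total = 29029.6 + 1166.4 = 30196 s = 8.39 hours.

8.39 hours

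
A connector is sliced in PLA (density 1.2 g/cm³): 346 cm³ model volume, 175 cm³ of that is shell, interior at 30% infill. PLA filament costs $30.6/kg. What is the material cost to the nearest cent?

$8.31

Infill region = 346 − 175, so 171 cm³.
Infill volume = 0.30 × 171 = 51.3 cm³.
Deposited volume = 175 + 51.3 = 226.3 cm³.
Mass: 226.3 × 1.2 → 271.56 g.
Cost = 271.56 g / 1000 × $30.6/kg = $8.31.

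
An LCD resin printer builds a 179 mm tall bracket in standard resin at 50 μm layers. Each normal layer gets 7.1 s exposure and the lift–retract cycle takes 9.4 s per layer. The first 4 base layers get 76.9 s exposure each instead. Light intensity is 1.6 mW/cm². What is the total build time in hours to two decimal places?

16.49 hours

Layer count = ceil(179 / 0.05) = 3580.
Bottom layers = 4 × (76.9 + 9.4) = 345.2 s.
Normal layers: 3576 × (7.1 + 9.4) → 59004 s.
Sum: 345.2 + 59004 = 59349.2 s → 16.49 hours.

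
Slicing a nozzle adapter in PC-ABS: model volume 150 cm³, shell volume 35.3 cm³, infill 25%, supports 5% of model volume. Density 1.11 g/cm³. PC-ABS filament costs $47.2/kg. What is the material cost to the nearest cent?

Infill region = 150 − 35.3 = 114.7 cm³.
Infill deposited = 0.25 × 114.7, so 28.675 cm³.
Support = 0.05 × 150, so 7.5 cm³.
Total extruded = 35.3 + 28.675 + 7.5 = 71.475 cm³.
Mass: 71.475 × 1.11 → 79.33725 g.
Cost = 79.33725 g / 1000 × $47.2/kg = $3.74.

$3.74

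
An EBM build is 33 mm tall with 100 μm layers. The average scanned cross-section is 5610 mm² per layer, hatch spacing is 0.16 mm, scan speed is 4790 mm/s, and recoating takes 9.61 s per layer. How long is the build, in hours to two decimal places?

1.55 hours

Layers = ⌈33/0.1⌉ = 330.
Per-layer scan distance: 5610 / 0.16 → 35062.5 mm.
Scan time per layer = 35062.5 / 4790 = 7.3199 s.
Per-layer time = 7.3199 + 9.61, so 16.9299 s.
330 layers × 16.9299 s/layer = 5586.867 s, i.e. 1.55 hours.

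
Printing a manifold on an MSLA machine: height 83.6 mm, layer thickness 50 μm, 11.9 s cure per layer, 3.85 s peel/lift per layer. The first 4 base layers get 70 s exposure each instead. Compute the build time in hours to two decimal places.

7.38 hours

Layers = ⌈83.6/0.05⌉ = 1672.
Bottom layers = 4 × (70 + 3.85), so 295.4 s.
Normal layers: 1668 × (11.9 + 3.85) → 26271 s.
Total = 295.4 + 26271 = 26566.4 s = 7.38 hours.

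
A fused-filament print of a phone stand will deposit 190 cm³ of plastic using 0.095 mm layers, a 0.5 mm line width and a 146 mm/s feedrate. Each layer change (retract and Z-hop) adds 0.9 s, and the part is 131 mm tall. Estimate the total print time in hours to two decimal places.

7.96 hours

Extrusion cross-section = 0.095 × 0.5, so 0.0475 mm².
Total extruded path = 190000/0.0475 = 4000000 mm.
Extrusion time: 4000000 / 146 → 27397.3 s.
Layer count = ceil(131 / 0.095) = 1379.
Layer-change overhead: 1379 × 0.9 → 1241.1 s.
Altogether 27397.3 + 1241.1 = 28638.4 s, i.e. 7.96 hours.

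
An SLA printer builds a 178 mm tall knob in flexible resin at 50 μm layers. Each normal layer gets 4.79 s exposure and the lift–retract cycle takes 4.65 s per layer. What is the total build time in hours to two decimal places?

9.34 hours

Layers = ⌈178/0.05⌉ = 3560.
Each layer takes: 4.79 + 4.65 → 9.44 s.
Total = 3560 × 9.44 = 33606.4 s = 9.34 hours.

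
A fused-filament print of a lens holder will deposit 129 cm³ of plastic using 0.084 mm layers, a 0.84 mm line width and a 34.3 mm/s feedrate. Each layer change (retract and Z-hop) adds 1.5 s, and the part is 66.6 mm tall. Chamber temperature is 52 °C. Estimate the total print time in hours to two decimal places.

15.14 hours

Line area: 0.084 × 0.84 → 0.07056 mm².
Total extruded path = 129000/0.07056 = 1828231.3 mm.
Extrusion time: 1828231.3 / 34.3 → 53301.2 s.
Number of layers: 66.6 / 0.084 → 793 (rounded up).
Z-hop total: 793 × 1.5 → 1189.5 s.
Total = 53301.2 + 1189.5 = 54490.7 s = 15.14 hours.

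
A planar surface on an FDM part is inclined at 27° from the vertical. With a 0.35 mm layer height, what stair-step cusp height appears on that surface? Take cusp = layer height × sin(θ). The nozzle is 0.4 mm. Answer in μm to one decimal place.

h_c = t·sin θ = 0.35 × 0.4540 = 0.1589 mm (158.9 μm).

158.9 μm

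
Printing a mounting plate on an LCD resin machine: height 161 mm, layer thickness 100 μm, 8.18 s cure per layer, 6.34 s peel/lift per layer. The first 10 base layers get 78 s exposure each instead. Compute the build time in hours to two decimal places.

6.69 hours

Number of layers: 161 / 0.1 → 1610 (rounded up).
Bottom layers: 10 × (78 + 6.34) → 843.4 s.
Remaining layers = 1600 × (8.18 + 6.34) = 23232 s.
Sum: 843.4 + 23232 = 24075.4 s → 6.69 hours.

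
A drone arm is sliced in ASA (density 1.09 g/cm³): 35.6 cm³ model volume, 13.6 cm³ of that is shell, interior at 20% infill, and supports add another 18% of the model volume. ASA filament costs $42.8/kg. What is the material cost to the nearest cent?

Interior volume = 35.6 − 13.6 = 22 cm³.
Infill volume = 0.20 × 22, so 4.4 cm³.
Support = 0.18 × 35.6, so 6.408 cm³.
Total extruded = 13.6 + 4.4 + 6.408 = 24.408 cm³.
Mass = 24.408 × 1.09, so 26.60472 g.
At $42.8/kg: 26.60472/1000 × 42.8 = $1.14.

$1.14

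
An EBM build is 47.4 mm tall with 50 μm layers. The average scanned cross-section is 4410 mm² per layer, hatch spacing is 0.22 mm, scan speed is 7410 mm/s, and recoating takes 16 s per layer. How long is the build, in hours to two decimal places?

Number of layers: 47.4 / 0.05 → 948 (rounded up).
Scan path per layer: 4410 / 0.22 → 20045.5 mm.
Per-layer scan time = 20045.5 / 7410, so 2.7052 s.
Time per layer = 2.7052 + 16, so 18.7052 s.
948 layers × 18.7052 s/layer = 17732.5296 s, i.e. 4.93 hours.

4.93 hours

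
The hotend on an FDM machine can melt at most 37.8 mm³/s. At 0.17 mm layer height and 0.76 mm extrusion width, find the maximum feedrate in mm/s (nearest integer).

Bead cross-section = 0.17 × 0.76, so 0.1292 mm².
Max speed = 37.8 / 0.1292 = 292.57 ≈ 293 mm/s.

293 mm/s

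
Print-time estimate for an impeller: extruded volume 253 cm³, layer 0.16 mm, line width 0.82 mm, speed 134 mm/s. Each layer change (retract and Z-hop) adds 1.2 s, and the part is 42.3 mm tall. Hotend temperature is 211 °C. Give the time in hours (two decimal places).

Extrusion cross-section = 0.16 × 0.82 = 0.1312 mm².
Toolpath length = 253 cm³ / 0.1312 mm² = 253000 / 0.1312 = 1928353.7 mm.
Extrusion time = 1928353.7 / 134 = 14390.7 s.
Layers = ⌈42.3/0.16⌉ = 265.
Z-hop total = 265 × 1.2, so 318 s.
Total = 14390.7 + 318 = 14708.7 s = 4.09 hours.

4.09 hours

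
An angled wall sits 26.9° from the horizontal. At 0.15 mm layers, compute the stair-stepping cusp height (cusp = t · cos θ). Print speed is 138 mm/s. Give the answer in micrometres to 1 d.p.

133.8 μm

h_c = t·cos θ = 0.15 × 0.8918 = 0.13377 mm (133.8 μm).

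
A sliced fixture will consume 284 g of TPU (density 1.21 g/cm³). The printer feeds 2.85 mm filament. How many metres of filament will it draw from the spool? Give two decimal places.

36.79 m

Volume = 284 g / 1.21 g·cm⁻³ = 234.7107 cm³ = 234710.7 mm³.
Filament cross-section = π × (2.85/2)² = 6.3794 mm².
Length = 234710.7 / 6.3794 = 36791.97 mm = 36.79 m.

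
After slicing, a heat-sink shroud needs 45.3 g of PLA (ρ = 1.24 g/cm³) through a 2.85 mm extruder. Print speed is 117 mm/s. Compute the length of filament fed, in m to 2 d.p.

5.73 m

Extruded volume: 45.3/1.24 = 36.5323 cm³ (36532.3 mm³).
Cross-section of 2.85 mm filament: π·(2.85/2)² = 6.3794 mm².
L = V/A = 36532.3/6.3794 = 5726.6 mm → 5.73 m.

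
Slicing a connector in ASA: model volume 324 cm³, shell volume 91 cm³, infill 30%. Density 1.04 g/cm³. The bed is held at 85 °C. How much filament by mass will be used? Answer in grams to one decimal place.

167.3 g

Infill region = 324 − 91, so 233 cm³.
Infill deposited: 0.30 × 233 → 69.9 cm³.
Total extruded = 91 + 69.9, so 160.9 cm³.
Mass = 160.9 × 1.04 = 167.336 g.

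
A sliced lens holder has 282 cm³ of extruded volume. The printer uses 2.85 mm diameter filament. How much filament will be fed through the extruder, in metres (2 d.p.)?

A = π r² = π × 1.425² = 6.3794 mm².
Length = 282 cm³ / 6.3794 mm² = 282000 / 6.3794 = 44204.78 mm = 44.20 m.

44.20 m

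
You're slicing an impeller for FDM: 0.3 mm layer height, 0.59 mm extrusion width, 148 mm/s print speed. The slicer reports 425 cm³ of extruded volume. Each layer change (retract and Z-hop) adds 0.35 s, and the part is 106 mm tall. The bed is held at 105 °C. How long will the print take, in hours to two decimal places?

Bead cross-section = 0.3 × 0.59, so 0.177 mm².
Toolpath length = 425 cm³ / 0.177 mm² = 425000 / 0.177 = 2401129.9 mm.
Print-move time: 2401129.9 / 148 → 16223.9 s.
Layers = ⌈106/0.3⌉ = 354.
Non-print overhead = 354 × 0.35, so 123.9 s.
Altogether 16223.9 + 123.9 = 16347.8 s, i.e. 4.54 hours.

4.54 hours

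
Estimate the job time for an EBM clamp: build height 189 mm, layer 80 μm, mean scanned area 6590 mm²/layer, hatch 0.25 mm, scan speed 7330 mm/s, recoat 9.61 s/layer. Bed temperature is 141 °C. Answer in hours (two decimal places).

Layers = ⌈189/0.08⌉ = 2363.
Per-layer scan distance = 6590 / 0.25, so 26360 mm.
Scan time per layer: 26360 / 7330 → 3.5962 s.
Per-layer time = 3.5962 + 9.61 = 13.2062 s.
Total: 2363 × 13.2062 s = 31206.2506 s → 8.67 hours.

8.67 hours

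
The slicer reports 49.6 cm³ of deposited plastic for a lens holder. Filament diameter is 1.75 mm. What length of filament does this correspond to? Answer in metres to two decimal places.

20.62 m

A = π r² = π × 0.875² = 2.4053 mm².
L = 49600 mm³ / 2.4053 mm² = 20621.13 mm, i.e. 20.62 m.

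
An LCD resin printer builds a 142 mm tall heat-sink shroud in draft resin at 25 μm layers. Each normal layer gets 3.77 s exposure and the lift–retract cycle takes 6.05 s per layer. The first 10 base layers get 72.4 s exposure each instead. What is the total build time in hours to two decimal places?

15.68 hours

Layers = ⌈142/0.025⌉ = 5680.
Bottom layers = 10 × (72.4 + 6.05) = 784.5 s.
Remaining layers = 5670 × (3.77 + 6.05), so 55679.4 s.
Sum: 784.5 + 55679.4 = 56463.9 s → 15.68 hours.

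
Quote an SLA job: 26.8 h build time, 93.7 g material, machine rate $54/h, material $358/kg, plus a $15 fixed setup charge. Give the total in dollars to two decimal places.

$1495.74

Machine cost = 54 × 26.8 = $1447.20.
Material charge = 358 × 93.7/1000 = $33.5446.
Total = 1447.20 + 33.5446 + 15 = 1495.7446 ≈ $1495.74.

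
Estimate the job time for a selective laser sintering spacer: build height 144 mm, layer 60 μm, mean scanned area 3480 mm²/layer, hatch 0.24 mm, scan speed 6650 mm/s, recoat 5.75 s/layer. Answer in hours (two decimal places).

Layer count = ceil(144 / 0.06) = 2400.
Per-layer scan distance: 3480 / 0.24 → 14500 mm.
Laser time per layer = 14500 / 6650 = 2.1805 s.
Time per layer = 2.1805 + 5.75 = 7.9305 s.
2400 layers × 7.9305 s/layer = 19033.2 s, i.e. 5.29 hours.

5.29 hours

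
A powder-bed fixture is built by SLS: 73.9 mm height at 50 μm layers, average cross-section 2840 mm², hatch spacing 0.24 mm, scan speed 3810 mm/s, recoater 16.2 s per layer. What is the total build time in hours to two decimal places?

Number of layers: 73.9 / 0.05 → 1478 (rounded up).
Scan path per layer = 2840 / 0.24 = 11833.3 mm.
Per-layer scan time = 11833.3 / 3810, so 3.1059 s.
Layer cycle = 3.1059 + 16.2 = 19.3059 s.
Total: 1478 × 19.3059 s = 28534.1202 s → 7.93 hours.

7.93 hours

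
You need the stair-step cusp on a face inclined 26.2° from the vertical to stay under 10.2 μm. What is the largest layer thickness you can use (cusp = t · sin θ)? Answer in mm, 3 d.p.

t = h_c / sin θ = 0.0102 / 0.4415 = 0.023 mm.

0.023 mm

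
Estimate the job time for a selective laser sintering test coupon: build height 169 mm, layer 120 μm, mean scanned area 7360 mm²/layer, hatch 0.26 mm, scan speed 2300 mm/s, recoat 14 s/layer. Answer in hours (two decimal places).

Layer count = ceil(169 / 0.12) = 1409.
Scan path per layer = 7360 / 0.26 = 28307.7 mm.
Scan time per layer: 28307.7 / 2300 → 12.3077 s.
Per-layer time: 12.3077 + 14 → 26.3077 s.
1409 layers × 26.3077 s/layer = 37067.5493 s, i.e. 10.30 hours.

10.30 hours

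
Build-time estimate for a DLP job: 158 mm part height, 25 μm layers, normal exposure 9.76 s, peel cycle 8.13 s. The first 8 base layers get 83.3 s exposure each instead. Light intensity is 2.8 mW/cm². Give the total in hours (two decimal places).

31.57 hours

Layer count = ceil(158 / 0.025) = 6320.
Bottom layers = 8 × (83.3 + 8.13) = 731.44 s.
Normal layers = 6312 × (9.76 + 8.13) = 112921.68 s.
Sum: 731.44 + 112921.68 = 113653.12 s → 31.57 hours.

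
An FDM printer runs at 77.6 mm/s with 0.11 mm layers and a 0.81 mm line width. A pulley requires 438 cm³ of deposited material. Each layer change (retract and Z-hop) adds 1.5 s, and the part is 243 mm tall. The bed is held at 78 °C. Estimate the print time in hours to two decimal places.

18.52 hours

Extrusion cross-section = 0.11 × 0.81 = 0.0891 mm².
Toolpath length = 438 cm³ / 0.0891 mm² = 438000 / 0.0891 = 4915824.9 mm.
Print-move time = 4915824.9 / 77.6 = 63348.3 s.
Layer count = ceil(243 / 0.11) = 2210.
Layer-change overhead = 2210 × 1.5 = 3315 s.
Total = 63348.3 + 3315 = 66663.3 s = 18.52 hours.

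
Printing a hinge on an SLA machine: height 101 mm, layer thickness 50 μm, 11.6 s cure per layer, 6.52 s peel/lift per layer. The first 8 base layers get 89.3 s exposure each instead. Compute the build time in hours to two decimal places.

Layers = ⌈101/0.05⌉ = 2020.
Burn-in layers = 8 × (89.3 + 6.52) = 766.56 s.
Regular layers: 2012 × (11.6 + 6.52) → 36457.44 s.
Sum: 766.56 + 36457.44 = 37224 s → 10.34 hours.

10.34 hours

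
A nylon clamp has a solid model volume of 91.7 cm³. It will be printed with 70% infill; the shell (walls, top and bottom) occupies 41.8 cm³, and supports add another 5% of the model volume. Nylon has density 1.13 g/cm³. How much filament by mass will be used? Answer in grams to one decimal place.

Infill region = 91.7 − 41.8, so 49.9 cm³.
Infill volume: 0.70 × 49.9 → 34.93 cm³.
Support: 0.05 × 91.7 → 4.585 cm³.
Total extruded: 41.8 + 34.93 + 4.585 → 81.315 cm³.
Mass: 81.315 × 1.13 → 91.88595 g.

91.9 g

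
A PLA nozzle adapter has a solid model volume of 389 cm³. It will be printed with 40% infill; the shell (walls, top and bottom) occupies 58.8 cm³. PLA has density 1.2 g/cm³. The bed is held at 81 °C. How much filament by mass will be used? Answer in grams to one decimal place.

229.1 g

Interior volume = 389 − 58.8 = 330.2 cm³.
Infill deposited = 0.40 × 330.2 = 132.08 cm³.
Total extruded: 58.8 + 132.08 → 190.88 cm³.
Mass: 190.88 × 1.2 → 229.056 g.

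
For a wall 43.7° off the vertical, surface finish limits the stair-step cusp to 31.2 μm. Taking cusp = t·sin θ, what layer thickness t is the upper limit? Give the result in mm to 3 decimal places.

0.045 mm

sin(43.7°) = 0.6909; t_max = 0.0312/0.6909 = 0.045 mm.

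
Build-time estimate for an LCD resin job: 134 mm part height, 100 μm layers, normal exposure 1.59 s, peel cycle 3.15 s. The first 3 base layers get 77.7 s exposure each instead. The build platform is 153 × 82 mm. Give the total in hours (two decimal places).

Layer count = ceil(134 / 0.1) = 1340.
Bottom layers = 3 × (77.7 + 3.15) = 242.55 s.
Normal layers = 1337 × (1.59 + 3.15) = 6337.38 s.
Sum: 242.55 + 6337.38 = 6579.93 s → 1.83 hours.

1.83 hours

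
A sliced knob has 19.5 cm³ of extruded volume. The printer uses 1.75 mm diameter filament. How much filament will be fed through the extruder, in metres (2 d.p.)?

Filament cross-section = π × (1.75/2)² = 2.4053 mm².
Length = 19.5 cm³ / 2.4053 mm² = 19500 / 2.4053 = 8107.1 mm = 8.11 m.

8.11 m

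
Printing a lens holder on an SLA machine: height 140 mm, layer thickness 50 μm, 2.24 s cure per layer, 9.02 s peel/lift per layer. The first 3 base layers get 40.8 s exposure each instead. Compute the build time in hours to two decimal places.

8.79 hours

Layer count = ceil(140 / 0.05) = 2800.
Base layers = 3 × (40.8 + 9.02), so 149.46 s.
Regular layers: 2797 × (2.24 + 9.02) → 31494.22 s.
Sum: 149.46 + 31494.22 = 31643.68 s → 8.79 hours.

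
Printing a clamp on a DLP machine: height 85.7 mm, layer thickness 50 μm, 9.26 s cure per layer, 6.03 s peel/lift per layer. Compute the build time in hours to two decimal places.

7.28 hours

Layers = ⌈85.7/0.05⌉ = 1714.
Each layer takes: 9.26 + 6.03 → 15.29 s.
Build time: 1714 × 15.29 s = 26207.06 s, i.e. 7.28 hours.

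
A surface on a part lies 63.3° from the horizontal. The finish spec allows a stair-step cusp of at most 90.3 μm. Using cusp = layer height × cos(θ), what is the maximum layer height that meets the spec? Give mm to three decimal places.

cos(63.3°) = 0.4493; t_max = 0.0903/0.4493 = 0.201 mm.

0.201 mm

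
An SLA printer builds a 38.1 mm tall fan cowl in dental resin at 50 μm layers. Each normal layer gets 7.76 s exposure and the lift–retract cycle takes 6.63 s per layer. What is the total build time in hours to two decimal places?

Layer count = ceil(38.1 / 0.05) = 762.
Per-layer time: 7.76 + 6.63 → 14.39 s.
Total = 762 × 14.39 = 10965.18 s = 3.05 hours.

3.05 hours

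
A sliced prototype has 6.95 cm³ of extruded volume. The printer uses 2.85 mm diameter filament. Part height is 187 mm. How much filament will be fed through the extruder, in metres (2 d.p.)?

1.09 m

A = π r² = π × 1.425² = 6.3794 mm².
L = 6950 mm³ / 6.3794 mm² = 1089.44 mm, i.e. 1.09 m.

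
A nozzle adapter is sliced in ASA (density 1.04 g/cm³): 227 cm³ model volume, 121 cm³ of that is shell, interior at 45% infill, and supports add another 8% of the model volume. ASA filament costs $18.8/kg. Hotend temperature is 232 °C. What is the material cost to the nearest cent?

Interior volume = 227 − 121 = 106 cm³.
Deposited infill = 0.45 × 106 = 47.7 cm³.
Support = 0.08 × 227 = 18.16 cm³.
Total extruded = 121 + 47.7 + 18.16, so 186.86 cm³.
Mass = 186.86 × 1.04 = 194.3344 g.
At $18.8/kg: 194.3344/1000 × 18.8 = $3.65.

$3.65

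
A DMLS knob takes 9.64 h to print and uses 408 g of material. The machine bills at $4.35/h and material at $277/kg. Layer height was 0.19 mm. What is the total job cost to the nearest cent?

$154.95

Machine-time cost = 4.35 × 9.64, so $41.934.
Material charge = 277 × 408/1000 = $113.016.
Job cost: 41.934 + 113.016 = $154.95.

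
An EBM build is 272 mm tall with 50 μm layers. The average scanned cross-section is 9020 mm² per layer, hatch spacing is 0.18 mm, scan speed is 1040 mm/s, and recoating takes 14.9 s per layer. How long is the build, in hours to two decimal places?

Layer count = ceil(272 / 0.05) = 5440.
Per-layer scan distance: 9020 / 0.18 → 50111.1 mm.
Per-layer scan time: 50111.1 / 1040 → 48.1838 s.
Layer cycle = 48.1838 + 14.9, so 63.0838 s.
5440 layers × 63.0838 s/layer = 343175.872 s, i.e. 95.33 hours.

95.33 hours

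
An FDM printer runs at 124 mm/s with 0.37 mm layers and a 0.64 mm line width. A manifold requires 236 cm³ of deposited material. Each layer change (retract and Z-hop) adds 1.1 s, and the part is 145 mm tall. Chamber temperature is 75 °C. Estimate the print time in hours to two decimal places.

2.35 hours

Bead cross-section = 0.37 × 0.64 = 0.2368 mm².
Total extruded path = 236000/0.2368 = 996621.6 mm.
Extrusion time = 996621.6 / 124 = 8037.3 s.
Layer count = ceil(145 / 0.37) = 392.
Layer-change overhead = 392 × 1.1 = 431.2 s.
Altogether 8037.3 + 431.2 = 8468.5 s, i.e. 2.35 hours.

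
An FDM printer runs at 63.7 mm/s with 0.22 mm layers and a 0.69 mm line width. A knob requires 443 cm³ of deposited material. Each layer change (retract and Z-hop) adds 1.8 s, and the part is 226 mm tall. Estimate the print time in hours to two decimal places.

Extrusion cross-section: 0.22 × 0.69 → 0.1518 mm².
Toolpath length = 443 cm³ / 0.1518 mm² = 443000 / 0.1518 = 2918313.6 mm.
Print-move time: 2918313.6 / 63.7 → 45813.4 s.
Number of layers: 226 / 0.22 → 1028 (rounded up).
Layer-change overhead = 1028 × 1.8, so 1850.4 s.
Altogether 45813.4 + 1850.4 = 47663.8 s, i.e. 13.24 hours.

13.24 hours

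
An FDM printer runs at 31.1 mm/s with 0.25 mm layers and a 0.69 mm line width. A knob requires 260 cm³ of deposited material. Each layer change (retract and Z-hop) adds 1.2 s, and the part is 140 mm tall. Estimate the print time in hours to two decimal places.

13.65 hours

Extrusion cross-section = 0.25 × 0.69, so 0.1725 mm².
Path length: 260000 mm³ / 0.1725 mm² → 1507246.4 mm.
Time extruding = 1507246.4 / 31.1 = 48464.5 s.
Layer count = ceil(140 / 0.25) = 560.
Z-hop total: 560 × 1.2 → 672 s.
Total = 48464.5 + 672 = 49136.5 s = 13.65 hours.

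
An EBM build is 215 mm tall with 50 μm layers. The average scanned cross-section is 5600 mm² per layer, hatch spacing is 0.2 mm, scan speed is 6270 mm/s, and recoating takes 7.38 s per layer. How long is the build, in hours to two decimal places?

Layers = ⌈215/0.05⌉ = 4300.
Per-layer scan distance = 5600 / 0.2, so 28000 mm.
Scan time per layer: 28000 / 6270 → 4.4657 s.
Layer cycle: 4.4657 + 7.38 → 11.8457 s.
4300 layers × 11.8457 s/layer = 50936.51 s, i.e. 14.15 hours.

14.15 hours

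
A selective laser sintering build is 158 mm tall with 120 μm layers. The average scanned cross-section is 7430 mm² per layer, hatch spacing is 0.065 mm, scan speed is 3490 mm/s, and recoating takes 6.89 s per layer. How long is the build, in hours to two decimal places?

Layer count = ceil(158 / 0.12) = 1317.
Hatch length per layer: 7430 / 0.065 → 114307.7 mm.
Scan time per layer: 114307.7 / 3490 → 32.7529 s.
Per-layer time = 32.7529 + 6.89, so 39.6429 s.
1317 layers × 39.6429 s/layer = 52209.6993 s, i.e. 14.50 hours.

14.50 hours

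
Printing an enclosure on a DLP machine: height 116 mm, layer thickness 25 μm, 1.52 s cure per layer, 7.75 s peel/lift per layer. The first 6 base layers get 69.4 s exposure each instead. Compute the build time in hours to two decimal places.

12.06 hours

Layers = ⌈116/0.025⌉ = 4640.
Burn-in layers = 6 × (69.4 + 7.75), so 462.9 s.
Normal layers = 4634 × (1.52 + 7.75) = 42957.18 s.
Total = 462.9 + 42957.18 = 43420.08 s = 12.06 hours.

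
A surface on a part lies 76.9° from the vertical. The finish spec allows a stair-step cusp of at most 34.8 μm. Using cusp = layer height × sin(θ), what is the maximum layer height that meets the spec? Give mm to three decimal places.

0.036 mm

Layer height = cusp / sin(76.9°) = 0.0348 / 0.9740 = 0.036 mm.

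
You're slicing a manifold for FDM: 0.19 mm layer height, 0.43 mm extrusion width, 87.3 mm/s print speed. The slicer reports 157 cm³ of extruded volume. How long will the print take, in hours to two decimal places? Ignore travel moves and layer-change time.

Line area = 0.19 × 0.43, so 0.0817 mm².
Toolpath length = 157 cm³ / 0.0817 mm² = 157000 / 0.0817 = 1921664.6 mm.
Extrusion time = 1921664.6 / 87.3, so 22012.2 s.
22012.2 s = 6.11 hours.

6.11 hours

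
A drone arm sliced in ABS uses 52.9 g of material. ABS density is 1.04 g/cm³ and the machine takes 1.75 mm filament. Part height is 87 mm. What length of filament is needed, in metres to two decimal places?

Volume = 52.9 g / 1.04 g·cm⁻³ = 50.8654 cm³ = 50865.4 mm³.
A = π r² = π × 0.875² = 2.4053 mm².
Length = 50865.4 / 2.4053 = 21147.22 mm = 21.15 m.

21.15 m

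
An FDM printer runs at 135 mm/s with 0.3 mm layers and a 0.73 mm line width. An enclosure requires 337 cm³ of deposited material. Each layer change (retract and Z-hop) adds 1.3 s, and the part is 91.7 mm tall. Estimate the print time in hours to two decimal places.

3.28 hours

Extrusion cross-section: 0.3 × 0.73 → 0.219 mm².
Path length: 337000 mm³ / 0.219 mm² → 1538812.8 mm.
Extrusion time = 1538812.8 / 135 = 11398.6 s.
Layers = ⌈91.7/0.3⌉ = 306.
Non-print overhead: 306 × 1.3 → 397.8 s.
Altogether 11398.6 + 397.8 = 11796.4 s, i.e. 3.28 hours.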